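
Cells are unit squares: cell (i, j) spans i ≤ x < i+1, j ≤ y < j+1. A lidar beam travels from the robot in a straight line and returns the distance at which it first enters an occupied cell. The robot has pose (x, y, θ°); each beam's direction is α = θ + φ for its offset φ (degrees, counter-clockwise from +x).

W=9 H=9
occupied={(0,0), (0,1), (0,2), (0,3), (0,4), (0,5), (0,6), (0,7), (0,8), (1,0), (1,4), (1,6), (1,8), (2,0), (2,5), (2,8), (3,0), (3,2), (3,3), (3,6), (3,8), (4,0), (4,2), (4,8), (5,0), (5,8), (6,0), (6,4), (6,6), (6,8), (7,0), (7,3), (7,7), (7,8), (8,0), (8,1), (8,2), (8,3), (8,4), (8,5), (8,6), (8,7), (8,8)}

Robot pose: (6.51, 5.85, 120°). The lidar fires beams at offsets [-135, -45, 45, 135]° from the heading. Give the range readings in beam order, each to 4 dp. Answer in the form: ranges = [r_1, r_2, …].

ranges = [1.5426, 0.1553, 2.5985, 0.8800]

beam 1: φ=-135°, α=345°
  d=(0.9659,-0.2588)  start (6,5)  tX=0.5073 tY=3.2841  stride 1/|dx|=1.0353 1/|dy|=3.8637
    cross x-line → (7,5), t=0.5073
    cross x-line → (8,5), t=1.5426 (wall)
  → r_1 = 1.5426
beam 2: φ=-45°, α=75°
  d=(0.2588,0.9659)  start (6,5)  tX=1.8932 tY=0.1553  stride 1/|dx|=3.8637 1/|dy|=1.0353
    cross y-line → (6,6), t=0.1553 (wall)
  → r_2 = 0.1553
beam 3: φ=45°, α=165°
  d=(-0.9659,0.2588)  start (6,5)  tX=0.5280 tY=0.5796  stride 1/|dx|=1.0353 1/|dy|=3.8637
    cross x-line → (5,5), t=0.5280
    cross y-line → (5,6), t=0.5796
    cross x-line → (4,6), t=1.5633
    cross x-line → (3,6), t=2.5985 (wall)
  → r_3 = 2.5985
beam 4: φ=135°, α=255°
  d=(-0.2588,-0.9659)  start (6,5)  tX=1.9705 tY=0.8800  stride 1/|dx|=3.8637 1/|dy|=1.0353
    cross y-line → (6,4), t=0.8800 (wall)
  → r_4 = 0.8800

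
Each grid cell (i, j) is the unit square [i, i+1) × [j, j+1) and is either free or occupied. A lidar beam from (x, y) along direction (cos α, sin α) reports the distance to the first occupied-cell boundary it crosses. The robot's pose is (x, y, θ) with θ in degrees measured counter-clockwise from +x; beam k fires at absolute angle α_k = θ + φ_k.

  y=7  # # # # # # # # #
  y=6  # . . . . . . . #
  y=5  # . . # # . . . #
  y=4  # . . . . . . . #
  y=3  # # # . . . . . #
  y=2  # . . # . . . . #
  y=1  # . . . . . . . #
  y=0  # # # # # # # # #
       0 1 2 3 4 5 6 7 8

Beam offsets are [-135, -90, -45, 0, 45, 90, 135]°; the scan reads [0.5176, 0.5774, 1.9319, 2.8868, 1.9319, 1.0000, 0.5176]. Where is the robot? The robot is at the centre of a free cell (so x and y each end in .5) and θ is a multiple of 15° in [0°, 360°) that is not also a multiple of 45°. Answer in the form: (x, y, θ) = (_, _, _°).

Candidates: 37 free-cell centres × 16 headings = 592 poses. Raycast each; keep the one whose scan matches to 4 dp.
  (4.5, 1.5, 150°): beam 1 = 3.6235 ≠ 0.5176 ✗
  (5.5, 5.5, 165°): beam 1 = 2.8868 ≠ 0.5176 ✗
  (6.5, 1.5, 255°): beam 1 = 4.0415 ≠ 0.5176 ✗
  (2.5, 5.5, 285°): beam 1 = 1.7321 ≠ 0.5176 ✗
  (5.5, 5.5, 30°): beam 1 = 4.6587 ≠ 0.5176 ✗
  …
  (1.5, 6.5, 300°): r_1=0.5176, r_2=0.5774, r_3=1.9319, r_4=2.8868, r_5=1.9319, r_6=1.0000, r_7=0.5176 — all match ✓
Unique over the lattice → pose = (1.5, 6.5, 300°).

(x, y, θ) = (1.5, 6.5, 300°)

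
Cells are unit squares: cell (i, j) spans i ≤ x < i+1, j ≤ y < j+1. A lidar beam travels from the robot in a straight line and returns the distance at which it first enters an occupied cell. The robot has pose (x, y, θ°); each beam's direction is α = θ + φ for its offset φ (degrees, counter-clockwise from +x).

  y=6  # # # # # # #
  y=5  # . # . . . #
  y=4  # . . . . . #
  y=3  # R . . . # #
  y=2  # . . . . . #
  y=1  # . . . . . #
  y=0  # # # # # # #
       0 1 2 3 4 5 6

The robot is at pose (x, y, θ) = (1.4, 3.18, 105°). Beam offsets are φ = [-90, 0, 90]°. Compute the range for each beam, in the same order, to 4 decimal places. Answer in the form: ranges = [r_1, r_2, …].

ranges = [4.7623, 1.5455, 0.4141]

beam 1: φ=-90°, α=15°
  dir = (cos 15°, sin 15°) = (0.9659, 0.2588); from cell (1,3)
  next x-line at t=0.6212, next y-line at t=3.1682; Δt_x=1.0353, Δt_y=3.8637
    x: enter (2,3) at t=0.6212
    x: enter (3,3) at t=1.6564
    x: enter (4,3) at t=2.6917
    y: enter (4,4) at t=3.1682
    x: enter (5,4) at t=3.7270
    x: enter (6,4) at t=4.7623 ← occupied
  → r_1 = 4.7623
beam 2: φ=0°, α=105°
  dir = (cos 105°, sin 105°) = (-0.2588, 0.9659); from cell (1,3)
  next x-line at t=1.5455, next y-line at t=0.8489; Δt_x=3.8637, Δt_y=1.0353
    y: enter (1,4) at t=0.8489
    x: enter (0,4) at t=1.5455 ← occupied
  → r_2 = 1.5455
beam 3: φ=90°, α=195°
  dir = (cos 195°, sin 195°) = (-0.9659, -0.2588); from cell (1,3)
  next x-line at t=0.4141, next y-line at t=0.6955; Δt_x=1.0353, Δt_y=3.8637
    x: enter (0,3) at t=0.4141 ← occupied
  → r_3 = 0.4141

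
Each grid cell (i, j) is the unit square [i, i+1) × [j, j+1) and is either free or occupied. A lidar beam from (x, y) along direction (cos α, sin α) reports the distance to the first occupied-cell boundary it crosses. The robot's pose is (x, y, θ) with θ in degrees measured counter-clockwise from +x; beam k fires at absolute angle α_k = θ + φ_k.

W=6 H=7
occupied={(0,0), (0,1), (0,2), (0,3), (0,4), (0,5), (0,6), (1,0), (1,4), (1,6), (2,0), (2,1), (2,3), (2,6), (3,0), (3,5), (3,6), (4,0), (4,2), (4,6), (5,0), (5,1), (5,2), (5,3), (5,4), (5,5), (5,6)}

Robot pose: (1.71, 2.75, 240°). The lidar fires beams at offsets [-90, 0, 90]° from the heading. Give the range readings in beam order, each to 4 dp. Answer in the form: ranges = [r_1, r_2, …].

beam 1: φ=-90°, α=150°
  dir = (cos 150°, sin 150°) = (-0.8660, 0.5000); from cell (1,2)
  next x-line at t=0.8198, next y-line at t=0.5000; Δt_x=1.1547, Δt_y=2.0000
    y: enter (1,3) at t=0.5000
    x: enter (0,3) at t=0.8198 ← occupied
  → r_1 = 0.8198
beam 2: φ=0°, α=240°
  dir = (cos 240°, sin 240°) = (-0.5000, -0.8660); from cell (1,2)
  next x-line at t=1.4200, next y-line at t=0.8660; Δt_x=2.0000, Δt_y=1.1547
    y: enter (1,1) at t=0.8660
    x: enter (0,1) at t=1.4200 ← occupied
  → r_2 = 1.4200
beam 3: φ=90°, α=330°
  dir = (cos 330°, sin 330°) = (0.8660, -0.5000); from cell (1,2)
  next x-line at t=0.3349, next y-line at t=1.5000; Δt_x=1.1547, Δt_y=2.0000
    x: enter (2,2) at t=0.3349
    x: enter (3,2) at t=1.4896
    y: enter (3,1) at t=1.5000
    x: enter (4,1) at t=2.6443
    y: enter (4,0) at t=3.5000 ← occupied
  → r_3 = 3.5000

ranges = [0.8198, 1.4200, 3.5000]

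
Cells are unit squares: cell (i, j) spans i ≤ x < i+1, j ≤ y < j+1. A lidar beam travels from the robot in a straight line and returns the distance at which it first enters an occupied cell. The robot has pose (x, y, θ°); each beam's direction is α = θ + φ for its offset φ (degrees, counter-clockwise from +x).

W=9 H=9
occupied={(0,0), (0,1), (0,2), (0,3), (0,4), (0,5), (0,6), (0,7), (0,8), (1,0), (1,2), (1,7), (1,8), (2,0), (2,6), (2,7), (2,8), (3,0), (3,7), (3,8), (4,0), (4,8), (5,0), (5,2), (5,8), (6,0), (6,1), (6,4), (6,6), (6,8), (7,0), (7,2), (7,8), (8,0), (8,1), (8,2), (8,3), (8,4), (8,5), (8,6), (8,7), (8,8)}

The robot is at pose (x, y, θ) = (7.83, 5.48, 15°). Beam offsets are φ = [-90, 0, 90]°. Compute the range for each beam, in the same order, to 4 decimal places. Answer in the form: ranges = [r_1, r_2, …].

ranges = [0.6568, 0.1760, 2.6089]

beam 1: φ=-90°, α=285°
  d=(0.2588,-0.9659)  start (7,5)  tX=0.6568 tY=0.4969  stride 1/|dx|=3.8637 1/|dy|=1.0353
    cross y-line → (7,4), t=0.4969
    cross x-line → (8,4), t=0.6568 (wall)
  → r_1 = 0.6568
beam 2: φ=0°, α=15°
  d=(0.9659,0.2588)  start (7,5)  tX=0.1760 tY=2.0091  stride 1/|dx|=1.0353 1/|dy|=3.8637
    cross x-line → (8,5), t=0.1760 (wall)
  → r_2 = 0.1760
beam 3: φ=90°, α=105°
  d=(-0.2588,0.9659)  start (7,5)  tX=3.2069 tY=0.5383  stride 1/|dx|=3.8637 1/|dy|=1.0353
    cross y-line → (7,6), t=0.5383
    cross y-line → (7,7), t=1.5736
    cross y-line → (7,8), t=2.6089 (wall)
  → r_3 = 2.6089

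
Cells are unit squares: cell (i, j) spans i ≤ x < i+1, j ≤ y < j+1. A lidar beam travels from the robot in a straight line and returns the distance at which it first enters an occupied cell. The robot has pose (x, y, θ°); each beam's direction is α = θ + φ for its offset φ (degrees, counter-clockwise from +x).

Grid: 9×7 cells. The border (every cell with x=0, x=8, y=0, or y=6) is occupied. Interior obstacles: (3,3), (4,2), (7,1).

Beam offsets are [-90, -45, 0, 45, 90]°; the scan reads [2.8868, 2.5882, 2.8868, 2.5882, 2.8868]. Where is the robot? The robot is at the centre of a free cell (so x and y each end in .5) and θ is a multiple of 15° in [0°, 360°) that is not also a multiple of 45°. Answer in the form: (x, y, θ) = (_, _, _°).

(x, y, θ) = (5.5, 3.5, 30°)

Enumerate (i+0.5, j+0.5, θ) over the 32 free cells and 16 admissible headings. For each, cast all 5 beams and compare to the given ranges.
  (3.5, 5.5, 285°): beam 1 = 2.5882 ≠ 2.8868 ✗
  (4.5, 1.5, 30°): beam 1 = 0.5774 ≠ 2.8868 ✗
  (6.5, 5.5, 300°): beam 1 = 3.0000 ≠ 2.8868 ✗
  …
  (5.5, 3.5, 30°): r_1=2.8868, r_2=2.5882, r_3=2.8868, r_4=2.5882, r_5=2.8868 — all match ✓
No second candidate reproduces the full scan.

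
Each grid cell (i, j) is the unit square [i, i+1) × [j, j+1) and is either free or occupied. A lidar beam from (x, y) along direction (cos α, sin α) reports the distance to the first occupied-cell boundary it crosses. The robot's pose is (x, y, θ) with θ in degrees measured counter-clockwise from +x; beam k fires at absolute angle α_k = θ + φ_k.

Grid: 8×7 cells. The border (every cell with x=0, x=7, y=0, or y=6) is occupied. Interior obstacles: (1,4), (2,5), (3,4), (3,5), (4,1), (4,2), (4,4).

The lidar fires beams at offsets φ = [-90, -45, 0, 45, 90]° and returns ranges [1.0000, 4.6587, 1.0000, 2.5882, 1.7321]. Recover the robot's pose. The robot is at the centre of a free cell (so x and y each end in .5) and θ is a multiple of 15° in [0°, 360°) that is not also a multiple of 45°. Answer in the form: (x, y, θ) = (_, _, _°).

(x, y, θ) = (5.5, 3.5, 240°)

Candidates: 23 free-cell centres × 16 headings = 368 poses. Raycast each; keep the one whose scan matches to 4 dp.
  (2.5, 1.5, 15°): beam 1 = 0.5176 ≠ 1.0000 ✗
  (5.5, 4.5, 300°): beam 1 = 0.5774 ≠ 1.0000 ✗
  (4.5, 3.5, 210°): beam 1 = 0.5774 ≠ 1.0000 ✗
  (6.5, 2.5, 165°): beam 1 = 1.9319 ≠ 1.0000 ✗
  …
  (5.5, 3.5, 240°): r_1=1.0000, r_2=4.6587, r_3=1.0000, r_4=2.5882, r_5=1.7321 — all match ✓
Only this pose fits every beam.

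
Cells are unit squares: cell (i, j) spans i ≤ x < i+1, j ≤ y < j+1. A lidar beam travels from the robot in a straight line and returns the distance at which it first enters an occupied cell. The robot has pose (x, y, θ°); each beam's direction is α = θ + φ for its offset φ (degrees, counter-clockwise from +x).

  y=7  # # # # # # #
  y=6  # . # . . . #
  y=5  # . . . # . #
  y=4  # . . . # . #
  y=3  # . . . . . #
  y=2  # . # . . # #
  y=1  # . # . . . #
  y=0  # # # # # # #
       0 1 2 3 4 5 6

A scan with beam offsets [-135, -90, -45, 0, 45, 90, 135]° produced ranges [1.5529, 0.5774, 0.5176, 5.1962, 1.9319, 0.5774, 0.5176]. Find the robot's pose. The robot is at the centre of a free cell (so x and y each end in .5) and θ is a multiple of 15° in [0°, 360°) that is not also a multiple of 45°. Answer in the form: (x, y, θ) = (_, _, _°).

(x, y, θ) = (1.5, 2.5, 60°)

The pose lattice has 24·16 = 384 candidates. Test each by forward raycasting.
  (3.5, 4.5, 210°): beam 1 = 2.5882 ≠ 1.5529 ✗
  (2.5, 5.5, 330°): beam 2 = 3.0000 ≠ 0.5774 ✗
  (1.5, 2.5, 30°): beam 2 = 1.0000 ≠ 0.5774 ✗
  (5.5, 6.5, 15°): beam 1 = 1.0000 ≠ 1.5529 ✗
  …
  (1.5, 2.5, 60°): r_1=1.5529, r_2=0.5774, r_3=0.5176, r_4=5.1962, r_5=1.9319, r_6=0.5774, r_7=0.5176 — all match ✓
Only this pose fits every beam.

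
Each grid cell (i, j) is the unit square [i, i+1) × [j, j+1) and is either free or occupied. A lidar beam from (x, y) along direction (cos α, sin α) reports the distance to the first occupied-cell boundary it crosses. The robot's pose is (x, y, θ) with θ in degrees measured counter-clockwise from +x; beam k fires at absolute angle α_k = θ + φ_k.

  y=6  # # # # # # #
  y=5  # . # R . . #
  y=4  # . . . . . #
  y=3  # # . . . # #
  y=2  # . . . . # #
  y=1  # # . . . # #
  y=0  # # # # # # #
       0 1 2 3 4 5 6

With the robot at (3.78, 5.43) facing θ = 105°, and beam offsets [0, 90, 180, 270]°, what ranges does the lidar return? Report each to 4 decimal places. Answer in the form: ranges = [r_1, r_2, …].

ranges = [0.5901, 0.8075, 4.5863, 2.2023]

beam 1: φ=0°, α=105°
  cosα=-0.2588 sinα=0.9659 | (3,5) | tMaxX 3.0137 tMaxY 0.5901 | tΔX 3.8637 tΔY 1.0353
    t=0.5901 [y] (3,6) — stop
  → r_1 = 0.5901
beam 2: φ=90°, α=195°
  cosα=-0.9659 sinα=-0.2588 | (3,5) | tMaxX 0.8075 tMaxY 1.6614 | tΔX 1.0353 tΔY 3.8637
    t=0.8075 [x] (2,5) — stop
  → r_2 = 0.8075
beam 3: φ=180°, α=285°
  cosα=0.2588 sinα=-0.9659 | (3,5) | tMaxX 0.8500 tMaxY 0.4452 | tΔX 3.8637 tΔY 1.0353
    t=0.4452 [y] (3,4)
    t=0.8500 [x] (4,4)
    t=1.4804 [y] (4,3)
    t=2.5157 [y] (4,2)
    t=3.5510 [y] (4,1)
    t=4.5863 [y] (4,0) — stop
  → r_3 = 4.5863
beam 4: φ=270°, α=15°
  cosα=0.9659 sinα=0.2588 | (3,5) | tMaxX 0.2278 tMaxY 2.2023 | tΔX 1.0353 tΔY 3.8637
    t=0.2278 [x] (4,5)
    t=1.2630 [x] (5,5)
    t=2.2023 [y] (5,6) — stop
  → r_4 = 2.2023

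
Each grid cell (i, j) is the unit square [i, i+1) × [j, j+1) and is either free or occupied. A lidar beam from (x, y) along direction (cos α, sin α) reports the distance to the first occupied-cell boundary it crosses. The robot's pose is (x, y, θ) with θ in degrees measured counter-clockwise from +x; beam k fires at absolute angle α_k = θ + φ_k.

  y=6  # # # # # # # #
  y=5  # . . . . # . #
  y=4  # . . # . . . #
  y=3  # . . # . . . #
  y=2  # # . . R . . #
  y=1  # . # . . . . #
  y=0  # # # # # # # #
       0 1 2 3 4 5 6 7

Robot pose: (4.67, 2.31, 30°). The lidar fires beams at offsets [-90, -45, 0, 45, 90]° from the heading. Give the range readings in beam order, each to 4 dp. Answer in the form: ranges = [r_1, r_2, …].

ranges = [1.5127, 2.4122, 2.6905, 2.7849, 1.3400]

beam 1: φ=-90°, α=300°
  cosα=0.5000 sinα=-0.8660 | (4,2) | tMaxX 0.6600 tMaxY 0.3580 | tΔX 2.0000 tΔY 1.1547
    t=0.3580 [y] (4,1)
    t=0.6600 [x] (5,1)
    t=1.5127 [y] (5,0) — stop
  → r_1 = 1.5127
beam 2: φ=-45°, α=345°
  cosα=0.9659 sinα=-0.2588 | (4,2) | tMaxX 0.3416 tMaxY 1.1977 | tΔX 1.0353 tΔY 3.8637
    t=0.3416 [x] (5,2)
    t=1.1977 [y] (5,1)
    t=1.3769 [x] (6,1)
    t=2.4122 [x] (7,1) — stop
  → r_2 = 2.4122
beam 3: φ=0°, α=30°
  cosα=0.8660 sinα=0.5000 | (4,2) | tMaxX 0.3811 tMaxY 1.3800 | tΔX 1.1547 tΔY 2.0000
    t=0.3811 [x] (5,2)
    t=1.3800 [y] (5,3)
    t=1.5358 [x] (6,3)
    t=2.6905 [x] (7,3) — stop
  → r_3 = 2.6905
beam 4: φ=45°, α=75°
  cosα=0.2588 sinα=0.9659 | (4,2) | tMaxX 1.2750 tMaxY 0.7143 | tΔX 3.8637 tΔY 1.0353
    t=0.7143 [y] (4,3)
    t=1.2750 [x] (5,3)
    t=1.7496 [y] (5,4)
    t=2.7849 [y] (5,5) — stop
  → r_4 = 2.7849
beam 5: φ=90°, α=120°
  cosα=-0.5000 sinα=0.8660 | (4,2) | tMaxX 1.3400 tMaxY 0.7967 | tΔX 2.0000 tΔY 1.1547
    t=0.7967 [y] (4,3)
    t=1.3400 [x] (3,3) — stop
  → r_5 = 1.3400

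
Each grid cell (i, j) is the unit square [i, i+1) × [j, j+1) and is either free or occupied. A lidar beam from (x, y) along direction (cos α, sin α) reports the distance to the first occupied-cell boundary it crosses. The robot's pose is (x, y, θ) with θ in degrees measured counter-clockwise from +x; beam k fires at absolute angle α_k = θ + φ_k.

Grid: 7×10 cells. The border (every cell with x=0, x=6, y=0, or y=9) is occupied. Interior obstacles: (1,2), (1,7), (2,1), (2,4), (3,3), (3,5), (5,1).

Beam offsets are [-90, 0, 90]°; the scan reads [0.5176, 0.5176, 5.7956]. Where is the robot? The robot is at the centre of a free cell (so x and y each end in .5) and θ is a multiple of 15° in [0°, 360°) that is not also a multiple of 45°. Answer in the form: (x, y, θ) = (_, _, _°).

(x, y, θ) = (4.5, 1.5, 345°)

The pose lattice has 33·16 = 528 candidates. Test each by forward raycasting.
  (2.5, 5.5, 255°): beam 1 = 1.5529 ≠ 0.5176 ✗
  (1.5, 6.5, 150°): beam 1 = 0.5774 ≠ 0.5176 ✗
  (2.5, 2.5, 120°): beam 1 = 1.0000 ≠ 0.5176 ✗
  (3.5, 8.5, 210°): beam 1 = 0.5774 ≠ 0.5176 ✗
  …
  (4.5, 1.5, 345°): r_1=0.5176, r_2=0.5176, r_3=5.7956 — all match ✓
Unique over the lattice → pose = (4.5, 1.5, 345°).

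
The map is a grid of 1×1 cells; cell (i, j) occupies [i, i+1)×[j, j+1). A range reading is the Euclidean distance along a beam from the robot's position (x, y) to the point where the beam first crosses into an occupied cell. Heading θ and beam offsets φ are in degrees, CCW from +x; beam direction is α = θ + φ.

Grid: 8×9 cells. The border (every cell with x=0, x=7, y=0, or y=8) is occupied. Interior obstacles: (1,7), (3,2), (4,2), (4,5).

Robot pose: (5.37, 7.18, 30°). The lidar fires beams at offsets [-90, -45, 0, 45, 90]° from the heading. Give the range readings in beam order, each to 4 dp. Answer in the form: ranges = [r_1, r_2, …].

ranges = [3.2600, 1.6875, 1.6400, 0.8489, 0.9469]

beam 1: φ=-90°, α=300°
  d=(0.5000,-0.8660)  start (5,7)  tX=1.2600 tY=0.2078  stride 1/|dx|=2.0000 1/|dy|=1.1547
    cross y-line → (5,6), t=0.2078
    cross x-line → (6,6), t=1.2600
    cross y-line → (6,5), t=1.3625
    cross y-line → (6,4), t=2.5172
    cross x-line → (7,4), t=3.2600 (wall)
  → r_1 = 3.2600
beam 2: φ=-45°, α=345°
  d=(0.9659,-0.2588)  start (5,7)  tX=0.6522 tY=0.6955  stride 1/|dx|=1.0353 1/|dy|=3.8637
    cross x-line → (6,7), t=0.6522
    cross y-line → (6,6), t=0.6955
    cross x-line → (7,6), t=1.6875 (wall)
  → r_2 = 1.6875
beam 3: φ=0°, α=30°
  d=(0.8660,0.5000)  start (5,7)  tX=0.7275 tY=1.6400  stride 1/|dx|=1.1547 1/|dy|=2.0000
    cross x-line → (6,7), t=0.7275
    cross y-line → (6,8), t=1.6400 (wall)
  → r_3 = 1.6400
beam 4: φ=45°, α=75°
  d=(0.2588,0.9659)  start (5,7)  tX=2.4341 tY=0.8489  stride 1/|dx|=3.8637 1/|dy|=1.0353
    cross y-line → (5,8), t=0.8489 (wall)
  → r_4 = 0.8489
beam 5: φ=90°, α=120°
  d=(-0.5000,0.8660)  start (5,7)  tX=0.7400 tY=0.9469  stride 1/|dx|=2.0000 1/|dy|=1.1547
    cross x-line → (4,7), t=0.7400
    cross y-line → (4,8), t=0.9469 (wall)
  → r_5 = 0.9469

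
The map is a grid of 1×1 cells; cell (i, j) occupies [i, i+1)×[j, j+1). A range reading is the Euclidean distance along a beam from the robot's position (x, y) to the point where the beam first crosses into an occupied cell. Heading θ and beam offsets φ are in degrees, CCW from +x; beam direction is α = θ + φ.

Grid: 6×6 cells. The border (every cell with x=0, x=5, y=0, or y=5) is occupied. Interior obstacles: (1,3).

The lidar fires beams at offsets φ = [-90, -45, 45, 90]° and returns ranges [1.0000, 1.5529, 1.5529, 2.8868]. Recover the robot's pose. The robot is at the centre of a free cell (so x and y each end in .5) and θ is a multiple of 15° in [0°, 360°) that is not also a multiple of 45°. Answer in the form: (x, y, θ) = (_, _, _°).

The pose lattice has 15·16 = 240 candidates. Test each by forward raycasting.
  (3.5, 1.5, 150°): beam 1 = 3.0000 ≠ 1.0000 ✗
  (4.5, 4.5, 120°): beam 1 = 0.5774 ≠ 1.0000 ✗
  (2.5, 4.5, 60°): beam 1 = 2.8868 ≠ 1.0000 ✗
  (1.5, 1.5, 345°): beam 1 = 0.5176 ≠ 1.0000 ✗
  …
  (2.5, 2.5, 240°): r_1=1.0000, r_2=1.5529, r_3=1.5529, r_4=2.8868 — all match ✓
Only this pose fits every beam.

(x, y, θ) = (2.5, 2.5, 240°)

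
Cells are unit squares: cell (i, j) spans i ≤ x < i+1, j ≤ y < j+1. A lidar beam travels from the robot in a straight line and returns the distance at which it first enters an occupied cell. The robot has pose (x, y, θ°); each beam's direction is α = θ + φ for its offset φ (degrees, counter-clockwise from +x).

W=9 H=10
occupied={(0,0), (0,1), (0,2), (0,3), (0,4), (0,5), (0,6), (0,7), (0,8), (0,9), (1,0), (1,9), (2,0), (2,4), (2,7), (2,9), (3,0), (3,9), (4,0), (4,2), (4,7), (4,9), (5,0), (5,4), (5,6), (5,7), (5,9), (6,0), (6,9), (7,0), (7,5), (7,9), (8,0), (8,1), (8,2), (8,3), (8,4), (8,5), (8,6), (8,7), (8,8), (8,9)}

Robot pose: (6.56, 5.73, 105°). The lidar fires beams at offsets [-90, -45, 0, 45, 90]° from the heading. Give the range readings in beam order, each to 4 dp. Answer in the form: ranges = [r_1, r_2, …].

beam 1: φ=-90°, α=15°
  cosα=0.9659 sinα=0.2588 | (6,5) | tMaxX 0.4555 tMaxY 1.0432 | tΔX 1.0353 tΔY 3.8637
    t=0.4555 [x] (7,5) — stop
  → r_1 = 0.4555
beam 2: φ=-45°, α=60°
  cosα=0.5000 sinα=0.8660 | (6,5) | tMaxX 0.8800 tMaxY 0.3118 | tΔX 2.0000 tΔY 1.1547
    t=0.3118 [y] (6,6)
    t=0.8800 [x] (7,6)
    t=1.4665 [y] (7,7)
    t=2.6212 [y] (7,8)
    t=2.8800 [x] (8,8) — stop
  → r_2 = 2.8800
beam 3: φ=0°, α=105°
  cosα=-0.2588 sinα=0.9659 | (6,5) | tMaxX 2.1637 tMaxY 0.2795 | tΔX 3.8637 tΔY 1.0353
    t=0.2795 [y] (6,6)
    t=1.3148 [y] (6,7)
    t=2.1637 [x] (5,7) — stop
  → r_3 = 2.1637
beam 4: φ=45°, α=150°
  cosα=-0.8660 sinα=0.5000 | (6,5) | tMaxX 0.6466 tMaxY 0.5400 | tΔX 1.1547 tΔY 2.0000
    t=0.5400 [y] (6,6)
    t=0.6466 [x] (5,6) — stop
  → r_4 = 0.6466
beam 5: φ=90°, α=195°
  cosα=-0.9659 sinα=-0.2588 | (6,5) | tMaxX 0.5798 tMaxY 2.8205 | tΔX 1.0353 tΔY 3.8637
    t=0.5798 [x] (5,5)
    t=1.6150 [x] (4,5)
    t=2.6503 [x] (3,5)
    t=2.8205 [y] (3,4)
    t=3.6856 [x] (2,4) — stop
  → r_5 = 3.6856

ranges = [0.4555, 2.8800, 2.1637, 0.6466, 3.6856]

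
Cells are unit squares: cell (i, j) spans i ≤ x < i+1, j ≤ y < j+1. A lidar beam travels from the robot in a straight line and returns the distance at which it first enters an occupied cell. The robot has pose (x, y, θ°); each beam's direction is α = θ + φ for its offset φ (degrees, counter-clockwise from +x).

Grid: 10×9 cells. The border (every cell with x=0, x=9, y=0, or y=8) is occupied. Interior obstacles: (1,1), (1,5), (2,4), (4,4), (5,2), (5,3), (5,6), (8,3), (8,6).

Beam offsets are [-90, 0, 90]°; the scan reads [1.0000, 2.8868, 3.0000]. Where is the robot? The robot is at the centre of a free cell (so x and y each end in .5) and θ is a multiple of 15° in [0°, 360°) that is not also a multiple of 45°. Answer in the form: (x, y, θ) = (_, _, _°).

(x, y, θ) = (6.5, 3.5, 330°)

Candidates: 47 free-cell centres × 16 headings = 752 poses. Raycast each; keep the one whose scan matches to 4 dp.
  (2.5, 5.5, 30°): beam 1 = 0.5774 ≠ 1.0000 ✗
  (1.5, 3.5, 60°): beam 1 = 5.0000 ≠ 1.0000 ✗
  (6.5, 1.5, 120°): beam 1 = 2.8868 ≠ 1.0000 ✗
  (7.5, 1.5, 15°): beam 1 = 0.5176 ≠ 1.0000 ✗
  (1.5, 3.5, 75°): beam 1 = 3.6235 ≠ 1.0000 ✗
  …
  (6.5, 3.5, 330°): r_1=1.0000, r_2=2.8868, r_3=3.0000 — all match ✓
Unique over the lattice → pose = (6.5, 3.5, 330°).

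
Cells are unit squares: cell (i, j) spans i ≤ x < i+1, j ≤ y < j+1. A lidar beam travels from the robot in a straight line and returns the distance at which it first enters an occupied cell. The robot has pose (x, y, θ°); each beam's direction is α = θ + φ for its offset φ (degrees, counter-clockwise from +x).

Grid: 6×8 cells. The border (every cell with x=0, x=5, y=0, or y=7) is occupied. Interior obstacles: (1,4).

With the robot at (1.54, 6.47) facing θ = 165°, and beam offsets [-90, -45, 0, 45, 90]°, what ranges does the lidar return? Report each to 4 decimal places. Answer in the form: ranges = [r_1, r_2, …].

beam 1: φ=-90°, α=75°
  dir = (cos 75°, sin 75°) = (0.2588, 0.9659); from cell (1,6)
  next x-line at t=1.7773, next y-line at t=0.5487; Δt_x=3.8637, Δt_y=1.0353
    y: enter (1,7) at t=0.5487 ← occupied
  → r_1 = 0.5487
beam 2: φ=-45°, α=120°
  dir = (cos 120°, sin 120°) = (-0.5000, 0.8660); from cell (1,6)
  next x-line at t=1.0800, next y-line at t=0.6120; Δt_x=2.0000, Δt_y=1.1547
    y: enter (1,7) at t=0.6120 ← occupied
  → r_2 = 0.6120
beam 3: φ=0°, α=165°
  dir = (cos 165°, sin 165°) = (-0.9659, 0.2588); from cell (1,6)
  next x-line at t=0.5590, next y-line at t=2.0478; Δt_x=1.0353, Δt_y=3.8637
    x: enter (0,6) at t=0.5590 ← occupied
  → r_3 = 0.5590
beam 4: φ=45°, α=210°
  dir = (cos 210°, sin 210°) = (-0.8660, -0.5000); from cell (1,6)
  next x-line at t=0.6235, next y-line at t=0.9400; Δt_x=1.1547, Δt_y=2.0000
    x: enter (0,6) at t=0.6235 ← occupied
  → r_4 = 0.6235
beam 5: φ=90°, α=255°
  dir = (cos 255°, sin 255°) = (-0.2588, -0.9659); from cell (1,6)
  next x-line at t=2.0864, next y-line at t=0.4866; Δt_x=3.8637, Δt_y=1.0353
    y: enter (1,5) at t=0.4866
    y: enter (1,4) at t=1.5219 ← occupied
  → r_5 = 1.5219

ranges = [0.5487, 0.6120, 0.5590, 0.6235, 1.5219]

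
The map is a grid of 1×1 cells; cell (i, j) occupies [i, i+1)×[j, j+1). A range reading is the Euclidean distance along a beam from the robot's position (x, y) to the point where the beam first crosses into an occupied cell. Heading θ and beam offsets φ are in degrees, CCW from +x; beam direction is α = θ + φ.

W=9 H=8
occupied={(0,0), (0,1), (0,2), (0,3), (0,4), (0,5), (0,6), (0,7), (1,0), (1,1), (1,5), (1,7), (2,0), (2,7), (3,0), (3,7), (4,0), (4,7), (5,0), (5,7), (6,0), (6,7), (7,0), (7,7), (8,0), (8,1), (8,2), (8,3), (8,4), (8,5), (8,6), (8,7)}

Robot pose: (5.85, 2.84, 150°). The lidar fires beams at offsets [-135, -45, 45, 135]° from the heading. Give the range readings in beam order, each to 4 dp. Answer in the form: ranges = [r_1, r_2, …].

ranges = [2.2258, 4.3067, 3.9858, 1.9049]

beam 1: φ=-135°, α=15°
  cosα=0.9659 sinα=0.2588 | (5,2) | tMaxX 0.1553 tMaxY 0.6182 | tΔX 1.0353 tΔY 3.8637
    t=0.1553 [x] (6,2)
    t=0.6182 [y] (6,3)
    t=1.1906 [x] (7,3)
    t=2.2258 [x] (8,3) — stop
  → r_1 = 2.2258
beam 2: φ=-45°, α=105°
  cosα=-0.2588 sinα=0.9659 | (5,2) | tMaxX 3.2841 tMaxY 0.1656 | tΔX 3.8637 tΔY 1.0353
    t=0.1656 [y] (5,3)
    t=1.2009 [y] (5,4)
    t=2.2362 [y] (5,5)
    t=3.2715 [y] (5,6)
    t=3.2841 [x] (4,6)
    t=4.3067 [y] (4,7) — stop
  → r_2 = 4.3067
beam 3: φ=45°, α=195°
  cosα=-0.9659 sinα=-0.2588 | (5,2) | tMaxX 0.8800 tMaxY 3.2455 | tΔX 1.0353 tΔY 3.8637
    t=0.8800 [x] (4,2)
    t=1.9153 [x] (3,2)
    t=2.9505 [x] (2,2)
    t=3.2455 [y] (2,1)
    t=3.9858 [x] (1,1) — stop
  → r_3 = 3.9858
beam 4: φ=135°, α=285°
  cosα=0.2588 sinα=-0.9659 | (5,2) | tMaxX 0.5796 tMaxY 0.8696 | tΔX 3.8637 tΔY 1.0353
    t=0.5796 [x] (6,2)
    t=0.8696 [y] (6,1)
    t=1.9049 [y] (6,0) — stop
  → r_4 = 1.9049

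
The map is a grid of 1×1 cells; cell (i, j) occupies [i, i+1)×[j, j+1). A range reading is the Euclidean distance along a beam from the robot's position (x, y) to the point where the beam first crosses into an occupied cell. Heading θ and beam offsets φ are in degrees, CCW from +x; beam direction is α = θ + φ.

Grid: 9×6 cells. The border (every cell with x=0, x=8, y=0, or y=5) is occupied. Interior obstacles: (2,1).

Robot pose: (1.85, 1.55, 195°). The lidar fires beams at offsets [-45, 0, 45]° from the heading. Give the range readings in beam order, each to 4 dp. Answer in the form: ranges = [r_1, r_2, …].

beam 1: φ=-45°, α=150°
  cosα=-0.8660 sinα=0.5000 | (1,1) | tMaxX 0.9815 tMaxY 0.9000 | tΔX 1.1547 tΔY 2.0000
    t=0.9000 [y] (1,2)
    t=0.9815 [x] (0,2) — stop
  → r_1 = 0.9815
beam 2: φ=0°, α=195°
  cosα=-0.9659 sinα=-0.2588 | (1,1) | tMaxX 0.8800 tMaxY 2.1250 | tΔX 1.0353 tΔY 3.8637
    t=0.8800 [x] (0,1) — stop
  → r_2 = 0.8800
beam 3: φ=45°, α=240°
  cosα=-0.5000 sinα=-0.8660 | (1,1) | tMaxX 1.7000 tMaxY 0.6351 | tΔX 2.0000 tΔY 1.1547
    t=0.6351 [y] (1,0) — stop
  → r_3 = 0.6351

ranges = [0.9815, 0.8800, 0.6351]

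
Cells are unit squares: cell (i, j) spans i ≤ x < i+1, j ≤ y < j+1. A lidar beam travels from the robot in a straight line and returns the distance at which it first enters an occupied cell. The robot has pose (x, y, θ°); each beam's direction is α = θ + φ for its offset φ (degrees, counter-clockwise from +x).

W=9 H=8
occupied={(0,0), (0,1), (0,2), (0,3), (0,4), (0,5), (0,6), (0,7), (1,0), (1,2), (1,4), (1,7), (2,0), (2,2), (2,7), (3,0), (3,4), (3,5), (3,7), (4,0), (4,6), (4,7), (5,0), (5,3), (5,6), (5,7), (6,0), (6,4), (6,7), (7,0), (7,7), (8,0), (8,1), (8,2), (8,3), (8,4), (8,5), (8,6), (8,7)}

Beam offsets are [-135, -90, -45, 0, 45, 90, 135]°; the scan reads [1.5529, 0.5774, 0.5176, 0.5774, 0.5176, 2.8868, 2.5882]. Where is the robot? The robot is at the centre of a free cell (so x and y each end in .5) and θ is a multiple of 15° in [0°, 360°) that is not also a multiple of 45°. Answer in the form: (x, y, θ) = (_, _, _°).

Enumerate (i+0.5, j+0.5, θ) over the 33 free cells and 16 admissible headings. For each, cast all 7 beams and compare to the given ranges.
  (7.5, 6.5, 15°): beam 1 = 1.7321 ≠ 1.5529 ✗
  (7.5, 3.5, 285°): beam 1 = 1.0000 ≠ 1.5529 ✗
  (1.5, 1.5, 150°): beam 1 = 6.7293 ≠ 1.5529 ✗
  …
  (6.5, 3.5, 150°): r_1=1.5529, r_2=0.5774, r_3=0.5176, r_4=0.5774, r_5=0.5176, r_6=2.8868, r_7=2.5882 — all match ✓
No second candidate reproduces the full scan.

(x, y, θ) = (6.5, 3.5, 150°)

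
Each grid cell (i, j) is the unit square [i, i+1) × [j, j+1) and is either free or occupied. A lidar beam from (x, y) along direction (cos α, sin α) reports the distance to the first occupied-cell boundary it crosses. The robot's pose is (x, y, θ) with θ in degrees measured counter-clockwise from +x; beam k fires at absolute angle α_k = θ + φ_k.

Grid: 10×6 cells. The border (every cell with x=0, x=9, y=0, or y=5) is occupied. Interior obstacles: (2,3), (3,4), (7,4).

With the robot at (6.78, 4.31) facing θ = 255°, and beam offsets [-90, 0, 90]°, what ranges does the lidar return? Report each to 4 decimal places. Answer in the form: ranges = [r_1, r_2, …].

beam 1: φ=-90°, α=165°
  direction (-0.9659, 0.2588); cell (6,4); t to first gridline: x 0.8075, y 2.6660 (then +1.0353 / +3.8637)
    (5,4) via x @ 0.8075
    (4,4) via x @ 1.8428
    (4,5) via y @ 2.6660  # hit
  → r_1 = 2.6660
beam 2: φ=0°, α=255°
  direction (-0.2588, -0.9659); cell (6,4); t to first gridline: x 3.0137, y 0.3209 (then +3.8637 / +1.0353)
    (6,3) via y @ 0.3209
    (6,2) via y @ 1.3562
    (6,1) via y @ 2.3915
    (5,1) via x @ 3.0137
    (5,0) via y @ 3.4268  # hit
  → r_2 = 3.4268
beam 3: φ=90°, α=345°
  direction (0.9659, -0.2588); cell (6,4); t to first gridline: x 0.2278, y 1.1977 (then +1.0353 / +3.8637)
    (7,4) via x @ 0.2278  # hit
  → r_3 = 0.2278

ranges = [2.6660, 3.4268, 0.2278]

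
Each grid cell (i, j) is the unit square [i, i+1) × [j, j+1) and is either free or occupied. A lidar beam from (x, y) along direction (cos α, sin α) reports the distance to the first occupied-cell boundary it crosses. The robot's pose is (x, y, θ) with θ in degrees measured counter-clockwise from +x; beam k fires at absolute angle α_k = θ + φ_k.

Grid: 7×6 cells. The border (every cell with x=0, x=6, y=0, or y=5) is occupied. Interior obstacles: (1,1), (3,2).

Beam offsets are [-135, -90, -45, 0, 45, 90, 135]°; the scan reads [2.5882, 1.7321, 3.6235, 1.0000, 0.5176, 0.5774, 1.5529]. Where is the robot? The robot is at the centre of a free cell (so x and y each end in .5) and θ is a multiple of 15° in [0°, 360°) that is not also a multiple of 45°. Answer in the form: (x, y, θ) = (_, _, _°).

The pose lattice has 18·16 = 288 candidates. Test each by forward raycasting.
  (2.5, 3.5, 165°): beam 1 = 3.0000 ≠ 2.5882 ✗
  (5.5, 1.5, 105°): beam 1 = 0.5774 ≠ 2.5882 ✗
  (2.5, 1.5, 255°): beam 1 = 3.0000 ≠ 2.5882 ✗
  …
  (2.5, 4.5, 30°): r_1=2.5882, r_2=1.7321, r_3=3.6235, r_4=1.0000, r_5=0.5176, r_6=0.5774, r_7=1.5529 — all match ✓
Unique over the lattice → pose = (2.5, 4.5, 30°).

(x, y, θ) = (2.5, 4.5, 30°)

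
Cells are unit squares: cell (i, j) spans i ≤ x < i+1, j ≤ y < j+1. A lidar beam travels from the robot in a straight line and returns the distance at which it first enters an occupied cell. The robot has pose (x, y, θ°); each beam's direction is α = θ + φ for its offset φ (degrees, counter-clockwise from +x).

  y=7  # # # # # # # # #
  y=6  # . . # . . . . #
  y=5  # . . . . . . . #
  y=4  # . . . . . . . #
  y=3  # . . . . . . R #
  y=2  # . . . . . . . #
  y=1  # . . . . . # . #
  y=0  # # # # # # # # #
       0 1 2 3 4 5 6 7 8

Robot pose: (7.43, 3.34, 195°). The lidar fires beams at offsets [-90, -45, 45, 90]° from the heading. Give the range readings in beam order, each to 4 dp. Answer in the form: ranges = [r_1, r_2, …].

ranges = [3.7891, 7.3200, 1.5473, 2.2023]

beam 1: φ=-90°, α=105°
  dir = (cos 105°, sin 105°) = (-0.2588, 0.9659); from cell (7,3)
  next x-line at t=1.6614, next y-line at t=0.6833; Δt_x=3.8637, Δt_y=1.0353
    y: enter (7,4) at t=0.6833
    x: enter (6,4) at t=1.6614
    y: enter (6,5) at t=1.7186
    y: enter (6,6) at t=2.7538
    y: enter (6,7) at t=3.7891 ← occupied
  → r_1 = 3.7891
beam 2: φ=-45°, α=150°
  dir = (cos 150°, sin 150°) = (-0.8660, 0.5000); from cell (7,3)
  next x-line at t=0.4965, next y-line at t=1.3200; Δt_x=1.1547, Δt_y=2.0000
    x: enter (6,3) at t=0.4965
    y: enter (6,4) at t=1.3200
    x: enter (5,4) at t=1.6512
    x: enter (4,4) at t=2.8059
    y: enter (4,5) at t=3.3200
    x: enter (3,5) at t=3.9606
    x: enter (2,5) at t=5.1153
    y: enter (2,6) at t=5.3200
    x: enter (1,6) at t=6.2700
    y: enter (1,7) at t=7.3200 ← occupied
  → r_2 = 7.3200
beam 3: φ=45°, α=240°
  dir = (cos 240°, sin 240°) = (-0.5000, -0.8660); from cell (7,3)
  next x-line at t=0.8600, next y-line at t=0.3926; Δt_x=2.0000, Δt_y=1.1547
    y: enter (7,2) at t=0.3926
    x: enter (6,2) at t=0.8600
    y: enter (6,1) at t=1.5473 ← occupied
  → r_3 = 1.5473
beam 4: φ=90°, α=285°
  dir = (cos 285°, sin 285°) = (0.2588, -0.9659); from cell (7,3)
  next x-line at t=2.2023, next y-line at t=0.3520; Δt_x=3.8637, Δt_y=1.0353
    y: enter (7,2) at t=0.3520
    y: enter (7,1) at t=1.3873
    x: enter (8,1) at t=2.2023 ← occupied
  → r_4 = 2.2023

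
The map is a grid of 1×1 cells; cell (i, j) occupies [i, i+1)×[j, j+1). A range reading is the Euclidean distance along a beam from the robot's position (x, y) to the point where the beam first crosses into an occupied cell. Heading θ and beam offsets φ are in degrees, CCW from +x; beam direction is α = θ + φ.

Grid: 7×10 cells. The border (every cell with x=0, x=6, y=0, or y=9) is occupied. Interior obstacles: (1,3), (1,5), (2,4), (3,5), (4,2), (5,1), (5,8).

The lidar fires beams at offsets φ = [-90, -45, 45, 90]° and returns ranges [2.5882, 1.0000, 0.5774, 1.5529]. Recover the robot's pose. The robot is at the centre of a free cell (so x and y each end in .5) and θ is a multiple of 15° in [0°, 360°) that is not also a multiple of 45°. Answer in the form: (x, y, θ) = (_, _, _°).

Enumerate (i+0.5, j+0.5, θ) over the 33 free cells and 16 admissible headings. For each, cast all 4 beams and compare to the given ranges.
  (4.5, 5.5, 300°): beam 1 = 0.5774 ≠ 2.5882 ✗
  (3.5, 8.5, 330°): beam 1 = 3.0000 ≠ 2.5882 ✗
  (2.5, 5.5, 195°): beam 1 = 3.6235 ≠ 2.5882 ✗
  (1.5, 4.5, 30°): beam 1 = 0.5774 ≠ 2.5882 ✗
  …
  (3.5, 1.5, 255°): r_1=2.5882, r_2=1.0000, r_3=0.5774, r_4=1.5529 — all match ✓
Only this pose fits every beam.

(x, y, θ) = (3.5, 1.5, 255°)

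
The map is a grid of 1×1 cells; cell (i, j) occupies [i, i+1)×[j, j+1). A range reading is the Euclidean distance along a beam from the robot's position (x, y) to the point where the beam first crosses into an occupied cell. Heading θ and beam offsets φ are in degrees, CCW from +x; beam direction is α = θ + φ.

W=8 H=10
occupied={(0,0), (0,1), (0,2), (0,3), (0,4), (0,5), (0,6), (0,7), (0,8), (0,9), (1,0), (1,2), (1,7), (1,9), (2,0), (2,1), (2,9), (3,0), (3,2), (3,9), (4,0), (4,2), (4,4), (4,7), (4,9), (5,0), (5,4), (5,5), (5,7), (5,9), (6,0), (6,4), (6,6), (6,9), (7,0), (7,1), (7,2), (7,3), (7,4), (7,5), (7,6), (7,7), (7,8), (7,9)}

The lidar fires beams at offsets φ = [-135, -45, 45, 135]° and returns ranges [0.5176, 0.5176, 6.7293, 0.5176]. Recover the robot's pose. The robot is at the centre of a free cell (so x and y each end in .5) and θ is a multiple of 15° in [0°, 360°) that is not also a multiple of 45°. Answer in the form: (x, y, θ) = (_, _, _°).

Candidates: 36 free-cell centres × 16 headings = 576 poses. Raycast each; keep the one whose scan matches to 4 dp.
  (2.5, 8.5, 105°): beam 1 = 1.7321 ≠ 0.5176 ✗
  (1.5, 8.5, 240°): beam 3 = 0.5176 ≠ 6.7293 ✗
  (1.5, 3.5, 345°): beam 1 = 0.5774 ≠ 0.5176 ✗
  (2.5, 8.5, 150°): beam 1 = 1.9319 ≠ 0.5176 ✗
  (2.5, 5.5, 75°): beam 1 = 2.8868 ≠ 0.5176 ✗
  …
  (2.5, 2.5, 30°): r_1=0.5176, r_2=0.5176, r_3=6.7293, r_4=0.5176 — all match ✓
Only this pose fits every beam.

(x, y, θ) = (2.5, 2.5, 30°)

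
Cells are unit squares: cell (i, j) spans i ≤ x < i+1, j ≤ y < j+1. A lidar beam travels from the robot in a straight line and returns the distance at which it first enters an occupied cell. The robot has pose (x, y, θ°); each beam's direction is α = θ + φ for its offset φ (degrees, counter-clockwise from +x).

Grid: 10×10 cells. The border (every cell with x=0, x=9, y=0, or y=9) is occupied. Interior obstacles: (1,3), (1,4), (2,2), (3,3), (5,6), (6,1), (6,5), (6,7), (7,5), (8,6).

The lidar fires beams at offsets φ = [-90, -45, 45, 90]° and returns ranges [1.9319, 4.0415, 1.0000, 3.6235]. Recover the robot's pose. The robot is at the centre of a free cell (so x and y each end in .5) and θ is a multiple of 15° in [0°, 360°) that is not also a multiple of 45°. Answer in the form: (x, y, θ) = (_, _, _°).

(x, y, θ) = (4.5, 5.5, 345°)

Enumerate (i+0.5, j+0.5, θ) over the 54 free cells and 16 admissible headings. For each, cast all 4 beams and compare to the given ranges.
  (5.5, 2.5, 240°): beam 1 = 1.7321 ≠ 1.9319 ✗
  (8.5, 2.5, 150°): beam 1 = 1.0000 ≠ 1.9319 ✗
  (2.5, 1.5, 285°): beam 1 = 1.5529 ≠ 1.9319 ✗
  (7.5, 7.5, 330°): beam 1 = 1.7321 ≠ 1.9319 ✗
  …
  (4.5, 5.5, 345°): r_1=1.9319, r_2=4.0415, r_3=1.0000, r_4=3.6235 — all match ✓
Unique over the lattice → pose = (4.5, 5.5, 345°).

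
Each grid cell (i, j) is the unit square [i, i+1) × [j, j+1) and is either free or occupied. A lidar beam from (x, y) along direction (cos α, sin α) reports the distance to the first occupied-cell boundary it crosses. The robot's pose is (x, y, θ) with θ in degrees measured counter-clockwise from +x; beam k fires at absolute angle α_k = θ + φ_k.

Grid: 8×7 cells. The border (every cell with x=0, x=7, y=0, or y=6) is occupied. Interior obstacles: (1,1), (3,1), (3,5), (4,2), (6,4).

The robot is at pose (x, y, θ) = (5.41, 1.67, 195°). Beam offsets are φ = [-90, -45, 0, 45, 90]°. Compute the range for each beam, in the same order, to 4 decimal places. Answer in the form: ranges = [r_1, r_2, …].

ranges = [4.4827, 0.6600, 1.4597, 0.7736, 0.6936]

beam 1: φ=-90°, α=105°
  d=(-0.2588,0.9659)  start (5,1)  tX=1.5841 tY=0.3416  stride 1/|dx|=3.8637 1/|dy|=1.0353
    cross y-line → (5,2), t=0.3416
    cross y-line → (5,3), t=1.3769
    cross x-line → (4,3), t=1.5841
    cross y-line → (4,4), t=2.4122
    cross y-line → (4,5), t=3.4475
    cross y-line → (4,6), t=4.4827 (wall)
  → r_1 = 4.4827
beam 2: φ=-45°, α=150°
  d=(-0.8660,0.5000)  start (5,1)  tX=0.4734 tY=0.6600  stride 1/|dx|=1.1547 1/|dy|=2.0000
    cross x-line → (4,1), t=0.4734
    cross y-line → (4,2), t=0.6600 (wall)
  → r_2 = 0.6600
beam 3: φ=0°, α=195°
  d=(-0.9659,-0.2588)  start (5,1)  tX=0.4245 tY=2.5887  stride 1/|dx|=1.0353 1/|dy|=3.8637
    cross x-line → (4,1), t=0.4245
    cross x-line → (3,1), t=1.4597 (wall)
  → r_3 = 1.4597
beam 4: φ=45°, α=240°
  d=(-0.5000,-0.8660)  start (5,1)  tX=0.8200 tY=0.7736  stride 1/|dx|=2.0000 1/|dy|=1.1547
    cross y-line → (5,0), t=0.7736 (wall)
  → r_4 = 0.7736
beam 5: φ=90°, α=285°
  d=(0.2588,-0.9659)  start (5,1)  tX=2.2796 tY=0.6936  stride 1/|dx|=3.8637 1/|dy|=1.0353
    cross y-line → (5,0), t=0.6936 (wall)
  → r_5 = 0.6936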